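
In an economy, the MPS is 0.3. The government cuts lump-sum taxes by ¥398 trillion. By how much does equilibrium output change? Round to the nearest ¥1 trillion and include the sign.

MPC = 1 − MPS = 1 − 0.3 = 0.7.
A lump-sum tax change of −¥398 trillion shifts disposable income by +¥398 trillion; first-round consumption changes by −c × ΔT = −0.7 × (−¥398 trillion) = +¥278.6 trillion.
Expenditure multiplier = 1/(1 − MPC) = 1/(1 − 0.7) = 1/0.3 ≈ 3.333.
The tax multiplier is −c × k ≈ −2.333, so ΔY = k × (−c·ΔT) = (+¥278.6 trillion) / 0.3 ≈ +¥929 trillion.

+¥929 trillion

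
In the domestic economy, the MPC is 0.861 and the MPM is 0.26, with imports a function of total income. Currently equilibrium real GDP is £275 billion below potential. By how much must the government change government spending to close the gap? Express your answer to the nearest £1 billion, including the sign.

Spending multiplier = 1/(1 − c + m) = 1/(1 − 0.861 + 0.26) = 1/0.399 ≈ 2.506.
Need ΔY = +£275 billion, so ΔG = ΔY/k = (+£275 billion) × 0.399 ≈ +£110 billion.
The government should increase government spending by £110 billion.

+£110 billion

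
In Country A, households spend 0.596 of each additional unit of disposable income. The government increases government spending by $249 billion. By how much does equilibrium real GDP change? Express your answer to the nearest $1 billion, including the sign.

Expenditure multiplier = 1/(1 − MPC) = 1/(1 − 0.596) = 1/0.404 ≈ 2.475.
ΔY = k × ΔG = (+$249 billion) / 0.404 ≈ +$616 billion.

+$616 billion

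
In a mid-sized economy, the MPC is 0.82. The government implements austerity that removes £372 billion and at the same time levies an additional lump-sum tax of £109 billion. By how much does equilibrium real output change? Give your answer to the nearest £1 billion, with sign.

Expenditure multiplier = 1/(1 − MPC) = 1/(1 − 0.82) = 1/0.18 ≈ 5.556.
ΔG contributes k·ΔG = (−£372 billion) / 0.18 ≈ −£2,066.7 billion.
ΔT of +£109 billion changes first-round spending by −c·ΔT = −£89.38 billion, contributing k·(−c·ΔT) = (−£89.38 billion) / 0.18 ≈ −£496.6 billion.
Net ΔY = k(ΔG − c·ΔT) = (−£461.38 billion) / 0.18 ≈ −£2,563 billion.

−£2,563 billion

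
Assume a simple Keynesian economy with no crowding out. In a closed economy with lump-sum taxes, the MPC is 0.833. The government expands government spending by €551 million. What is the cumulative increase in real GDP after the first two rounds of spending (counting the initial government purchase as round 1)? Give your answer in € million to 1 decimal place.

€1,010.0 million

Round 1 adds ΔG = €551 million; each later round is MPC = 0.833 times the previous.
After 2 rounds: 551 + 458.983 = ΔG·(1 − c^2)/(1 − c) = 551 × (1 − 0.693889)/0.167 ≈ €1,010 million.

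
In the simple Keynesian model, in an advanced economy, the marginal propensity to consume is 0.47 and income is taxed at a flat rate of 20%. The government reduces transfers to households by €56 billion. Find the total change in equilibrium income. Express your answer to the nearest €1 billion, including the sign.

The transfer change shifts disposable income by −€56 billion, so first-round consumption changes by c·ΔTR = 0.47 × (−€56 billion) = −€26.32 billion.
Expenditure multiplier = 1/(1 − c(1−t)) = 1/(1 − 0.47×0.8) = 1/0.624 ≈ 1.603.
The transfer multiplier is c × k ≈ 0.753, so ΔY = k × (c·ΔTR) = (−€26.32 billion) / 0.624 ≈ −€42 billion.

−€42 billion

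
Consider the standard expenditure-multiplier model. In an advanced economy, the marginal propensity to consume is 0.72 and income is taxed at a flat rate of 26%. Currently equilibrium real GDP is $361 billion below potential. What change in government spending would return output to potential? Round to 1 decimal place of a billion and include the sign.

Spending multiplier = 1/(1 − c(1−t)) = 1/(1 − 0.72×0.74) = 1/0.4672 ≈ 2.14.
Need ΔY = +$361 billion, so ΔG = ΔY/k = (+$361 billion) × 0.4672 ≈ +$168.7 billion.
The government should increase government spending by $168.7 billion.

+$168.7 billion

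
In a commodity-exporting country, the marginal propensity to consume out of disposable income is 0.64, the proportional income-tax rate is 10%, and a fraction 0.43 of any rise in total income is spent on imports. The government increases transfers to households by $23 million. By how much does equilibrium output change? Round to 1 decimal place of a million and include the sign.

+$17.2 million

The transfer change shifts disposable income by +$23 million, so first-round consumption changes by c·ΔTR = 0.64 × (+$23 million) = +$14.72 million.
Expenditure multiplier = 1/(1 − c(1−t) + m) = 1/(1 − 0.64×0.9 + 0.43) = 1/0.854 ≈ 1.171.
The transfer multiplier is c × k ≈ 0.749, so ΔY = k × (c·ΔTR) = (+$14.72 million) / 0.854 ≈ +$17.2 million.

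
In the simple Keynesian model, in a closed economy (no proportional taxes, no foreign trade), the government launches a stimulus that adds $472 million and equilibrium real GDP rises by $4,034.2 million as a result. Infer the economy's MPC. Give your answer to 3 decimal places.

Implied spending multiplier k = ΔY/ΔG = 4,034.2/472 ≈ 8.547.
Since k = 1/(1 − MPC), MPC = 1 − 1/k = 1 − ΔG/ΔY = 1 − 472/4,034.2 ≈ 0.883.

0.883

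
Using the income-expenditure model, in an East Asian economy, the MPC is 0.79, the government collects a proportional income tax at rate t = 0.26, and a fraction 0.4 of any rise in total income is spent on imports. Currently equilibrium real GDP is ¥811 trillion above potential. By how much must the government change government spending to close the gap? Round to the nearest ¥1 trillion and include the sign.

Spending multiplier = 1/(1 − c(1−t) + m) = 1/(1 − 0.79×0.74 + 0.4) = 1/0.8154 ≈ 1.226.
Need ΔY = −¥811 trillion, so ΔG = ΔY/k = (−¥811 trillion) × 0.8154 ≈ −¥661 trillion.
The government should cut government spending by ¥661 trillion.

−¥661 trillion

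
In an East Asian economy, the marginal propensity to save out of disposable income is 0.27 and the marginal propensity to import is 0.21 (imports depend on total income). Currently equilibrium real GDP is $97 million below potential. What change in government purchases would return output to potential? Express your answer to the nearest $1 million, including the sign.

+$47 million

MPC = 1 − MPS = 1 − 0.27 = 0.73.
Spending multiplier = 1/(1 − c + m) = 1/(1 − 0.73 + 0.21) = 1/0.48 ≈ 2.083.
Need ΔY = +$97 million, so ΔG = ΔY/k = (+$97 million) × 0.48 ≈ +$47 million.
The government should increase government purchases by $47 million.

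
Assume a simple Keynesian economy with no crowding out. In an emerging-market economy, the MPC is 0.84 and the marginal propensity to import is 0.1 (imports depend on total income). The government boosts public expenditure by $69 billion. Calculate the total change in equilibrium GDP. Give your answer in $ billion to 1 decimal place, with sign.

+$265.4 billion

Expenditure multiplier = 1/(1 − c + m) = 1/(1 − 0.84 + 0.1) = 1/0.26 ≈ 3.846.
ΔY = k × ΔG = (+$69 billion) / 0.26 ≈ +$265.4 billion.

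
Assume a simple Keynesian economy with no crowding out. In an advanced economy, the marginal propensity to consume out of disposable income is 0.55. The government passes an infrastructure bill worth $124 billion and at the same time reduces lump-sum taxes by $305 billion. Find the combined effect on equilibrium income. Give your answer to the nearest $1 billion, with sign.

Expenditure multiplier = 1/(1 − MPC) = 1/(1 − 0.55) = 1/0.45 ≈ 2.222.
ΔG contributes k·ΔG = (+$124 billion) / 0.45 ≈ +$275.6 billion.
ΔT of −$305 billion changes first-round spending by −c·ΔT = +$167.75 billion, contributing k·(−c·ΔT) = (+$167.75 billion) / 0.45 ≈ +$372.8 billion.
Net ΔY = k(ΔG − c·ΔT) = (+$291.75 billion) / 0.45 ≈ +$648 billion.

+$648 billion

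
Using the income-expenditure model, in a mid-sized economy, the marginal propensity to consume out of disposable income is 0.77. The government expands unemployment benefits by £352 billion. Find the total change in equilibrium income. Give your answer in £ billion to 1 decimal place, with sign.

The transfer change shifts disposable income by +£352 billion, so first-round consumption changes by c·ΔTR = 0.77 × (+£352 billion) = +£271.04 billion.
Expenditure multiplier = 1/(1 − MPC) = 1/(1 − 0.77) = 1/0.23 ≈ 4.348.
The transfer multiplier is c × k ≈ 3.348, so ΔY = k × (c·ΔTR) = (+£271.04 billion) / 0.23 ≈ +£1,178.4 billion.

+£1,178.4 billion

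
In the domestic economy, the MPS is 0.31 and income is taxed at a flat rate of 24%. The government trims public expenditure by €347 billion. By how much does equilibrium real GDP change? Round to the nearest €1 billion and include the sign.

MPC = 1 − MPS = 1 − 0.31 = 0.69.
Expenditure multiplier = 1/(1 − c(1−t)) = 1/(1 − 0.69×0.76) = 1/0.4756 ≈ 2.103.
ΔY = k × ΔG = (−€347 billion) / 0.4756 ≈ −€730 billion.

−€730 billion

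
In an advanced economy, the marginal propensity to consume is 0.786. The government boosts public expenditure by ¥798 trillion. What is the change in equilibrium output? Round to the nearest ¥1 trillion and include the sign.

Government-spending multiplier = 1/(1 − MPC) = 1/(1 − 0.786) = 1/0.214 ≈ 4.673.
ΔY = k × ΔG = (+¥798 trillion) / 0.214 ≈ +¥3,729 trillion.

+¥3,729 trillion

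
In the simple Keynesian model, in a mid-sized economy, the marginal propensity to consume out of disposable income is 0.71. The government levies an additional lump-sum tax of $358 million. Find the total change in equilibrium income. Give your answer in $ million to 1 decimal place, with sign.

−$876.5 million

A lump-sum tax change of +$358 million shifts disposable income by −$358 million; first-round consumption changes by −c × ΔT = −0.71 × (+$358 million) = −$254.18 million.
Expenditure multiplier = 1/(1 − MPC) = 1/(1 − 0.71) = 1/0.29 ≈ 3.448.
The tax multiplier is −c × k ≈ −2.448, so ΔY = k × (−c·ΔT) = (−$254.18 million) / 0.29 ≈ −$876.5 million.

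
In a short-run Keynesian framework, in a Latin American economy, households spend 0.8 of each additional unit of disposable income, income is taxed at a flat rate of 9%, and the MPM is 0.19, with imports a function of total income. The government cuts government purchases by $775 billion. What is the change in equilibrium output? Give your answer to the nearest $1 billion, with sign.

−$1,677 billion

Expenditure multiplier = 1/(1 − c(1−t) + m) = 1/(1 − 0.8×0.91 + 0.19) = 1/0.462 ≈ 2.165.
ΔY = k × ΔG = (−$775 billion) / 0.462 ≈ −$1,677 billion.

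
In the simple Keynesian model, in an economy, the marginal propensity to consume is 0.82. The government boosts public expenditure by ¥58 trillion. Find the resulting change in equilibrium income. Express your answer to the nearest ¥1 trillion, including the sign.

Expenditure multiplier = 1/(1 − MPC) = 1/(1 − 0.82) = 1/0.18 ≈ 5.556.
ΔY = k × ΔG = (+¥58 trillion) / 0.18 ≈ +¥322 trillion.

+¥322 trillion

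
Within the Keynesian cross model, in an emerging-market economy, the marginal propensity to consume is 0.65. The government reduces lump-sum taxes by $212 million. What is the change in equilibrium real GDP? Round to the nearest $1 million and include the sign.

A lump-sum tax change of −$212 million shifts disposable income by +$212 million; first-round consumption changes by −c × ΔT = −0.65 × (−$212 million) = +$137.8 million.
Expenditure multiplier = 1/(1 − MPC) = 1/(1 − 0.65) = 1/0.35 ≈ 2.857.
The tax multiplier is −c × k ≈ −1.857, so ΔY = k × (−c·ΔT) = (+$137.8 million) / 0.35 ≈ +$394 million.

+$394 million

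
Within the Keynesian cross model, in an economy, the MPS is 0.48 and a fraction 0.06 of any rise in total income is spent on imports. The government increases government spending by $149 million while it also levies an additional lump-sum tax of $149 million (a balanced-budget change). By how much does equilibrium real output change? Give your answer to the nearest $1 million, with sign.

+$132 million

MPC = 1 − MPS = 1 − 0.48 = 0.52.
Expenditure multiplier = 1/(1 − c + m) = 1/(1 − 0.52 + 0.06) = 1/0.54 ≈ 1.852.
ΔG contributes k·ΔG = (+$149 million) / 0.54 ≈ +$275.9 million.
ΔT of +$149 million changes first-round spending by −c·ΔT = −$77.48 million, contributing k·(−c·ΔT) = (−$77.48 million) / 0.54 ≈ −$143.5 million.
Net ΔY = k(ΔG − c·ΔT) = (+$71.52 million) / 0.54 ≈ +$132 million.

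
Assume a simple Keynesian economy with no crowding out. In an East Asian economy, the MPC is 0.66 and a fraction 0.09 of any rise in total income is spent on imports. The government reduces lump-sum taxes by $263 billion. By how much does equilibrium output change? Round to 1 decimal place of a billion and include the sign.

A lump-sum tax change of −$263 billion shifts disposable income by +$263 billion; first-round consumption changes by −c × ΔT = −0.66 × (−$263 billion) = +$173.58 billion.
Expenditure multiplier = 1/(1 − c + m) = 1/(1 − 0.66 + 0.09) = 1/0.43 ≈ 2.326.
The tax multiplier is −c × k ≈ −1.535, so ΔY = k × (−c·ΔT) = (+$173.58 billion) / 0.43 ≈ +$403.7 billion.

+$403.7 billion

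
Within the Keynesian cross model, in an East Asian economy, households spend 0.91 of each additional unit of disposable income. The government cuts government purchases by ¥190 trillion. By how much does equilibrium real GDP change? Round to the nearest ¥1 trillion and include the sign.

−¥2,111 trillion

Spending multiplier = 1/(1 − MPC) = 1/(1 − 0.91) = 1/0.09 ≈ 11.111.
ΔY = k × ΔG = (−¥190 trillion) / 0.09 ≈ −¥2,111 trillion.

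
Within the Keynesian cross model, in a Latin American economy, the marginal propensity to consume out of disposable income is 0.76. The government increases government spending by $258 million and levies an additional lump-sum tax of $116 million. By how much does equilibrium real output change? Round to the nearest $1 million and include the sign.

Expenditure multiplier = 1/(1 − MPC) = 1/(1 − 0.76) = 1/0.24 ≈ 4.167.
ΔG contributes k·ΔG = (+$258 million) / 0.24 = +$1,075 million.
ΔT of +$116 million changes first-round spending by −c·ΔT = −$88.16 million, contributing k·(−c·ΔT) = (−$88.16 million) / 0.24 ≈ −$367.3 million.
Net ΔY = k(ΔG − c·ΔT) = (+$169.84 million) / 0.24 ≈ +$708 million.

+$708 million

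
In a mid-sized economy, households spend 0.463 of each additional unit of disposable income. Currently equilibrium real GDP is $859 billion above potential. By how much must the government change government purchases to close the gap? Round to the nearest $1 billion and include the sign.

Spending multiplier = 1/(1 − MPC) = 1/(1 − 0.463) = 1/0.537 ≈ 1.862.
Need ΔY = −$859 billion, so ΔG = ΔY/k = (−$859 billion) × 0.537 ≈ −$461 billion.
The government should cut government purchases by $461 billion.

−$461 billion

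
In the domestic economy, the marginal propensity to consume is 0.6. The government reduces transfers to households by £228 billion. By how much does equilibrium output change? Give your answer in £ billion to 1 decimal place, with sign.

The transfer change shifts disposable income by −£228 billion, so first-round consumption changes by c·ΔTR = 0.6 × (−£228 billion) = −£136.8 billion.
Expenditure multiplier = 1/(1 − MPC) = 1/(1 − 0.6) = 1/0.4 = 2.5.
The transfer multiplier is c × k = 1.5, so ΔY = k × (c·ΔTR) = (−£136.8 billion) / 0.4 = −£342 billion.

−£342.0 billion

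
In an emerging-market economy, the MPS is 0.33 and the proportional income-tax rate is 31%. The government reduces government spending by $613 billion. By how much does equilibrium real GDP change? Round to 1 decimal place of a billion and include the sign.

−$1,140.0 billion

MPC = 1 − MPS = 1 − 0.33 = 0.67.
Expenditure multiplier = 1/(1 − c(1−t)) = 1/(1 − 0.67×0.69) = 1/0.5377 ≈ 1.86.
ΔY = k × ΔG = (−$613 billion) / 0.5377 ≈ −$1,140 billion.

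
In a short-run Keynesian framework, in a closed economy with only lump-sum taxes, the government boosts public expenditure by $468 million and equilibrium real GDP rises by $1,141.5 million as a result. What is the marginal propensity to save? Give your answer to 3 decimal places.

Implied spending multiplier k = ΔY/ΔG = 1,141.5/468 ≈ 2.4391.
Since k = 1/(1 − MPC), MPC = 1 − 1/k = 1 − ΔG/ΔY = 1 − 468/1,141.5 ≈ 0.590.
MPS = 1 − MPC = 0.410.

0.410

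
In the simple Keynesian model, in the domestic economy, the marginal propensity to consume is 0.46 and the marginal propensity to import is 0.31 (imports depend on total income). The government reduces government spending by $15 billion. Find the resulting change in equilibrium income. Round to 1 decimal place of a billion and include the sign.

−$17.6 billion

Government-spending multiplier = 1/(1 − c + m) = 1/(1 − 0.46 + 0.31) = 1/0.85 ≈ 1.176.
ΔY = k × ΔG = (−$15 billion) / 0.85 ≈ −$17.6 billion.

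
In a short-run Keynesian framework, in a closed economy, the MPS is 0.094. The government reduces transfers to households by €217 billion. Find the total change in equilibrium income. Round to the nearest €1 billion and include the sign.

−€2,092 billion

MPC = 1 − MPS = 1 − 0.094 = 0.906.
The transfer change shifts disposable income by −€217 billion, so first-round consumption changes by c·ΔTR = 0.906 × (−€217 billion) = −€196.602 billion.
Expenditure multiplier = 1/(1 − MPC) = 1/(1 − 0.906) = 1/0.094 ≈ 10.638.
The transfer multiplier is c × k ≈ 9.638, so ΔY = k × (c·ΔTR) = (−€196.602 billion) / 0.094 ≈ −€2,092 billion.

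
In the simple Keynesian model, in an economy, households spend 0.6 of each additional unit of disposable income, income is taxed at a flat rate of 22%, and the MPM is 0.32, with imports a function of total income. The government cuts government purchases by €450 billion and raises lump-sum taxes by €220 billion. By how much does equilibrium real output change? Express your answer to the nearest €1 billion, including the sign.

−€683 billion

Expenditure multiplier = 1/(1 − c(1−t) + m) = 1/(1 − 0.6×0.78 + 0.32) = 1/0.852 ≈ 1.174.
ΔG contributes k·ΔG = (−€450 billion) / 0.852 ≈ −€528.2 billion.
ΔT of +€220 billion changes first-round spending by −c·ΔT = −€132 billion, contributing k·(−c·ΔT) = (−€132 billion) / 0.852 ≈ −€154.9 billion.
Net ΔY = k(ΔG − c·ΔT) = (−€582 billion) / 0.852 ≈ −€683 billion.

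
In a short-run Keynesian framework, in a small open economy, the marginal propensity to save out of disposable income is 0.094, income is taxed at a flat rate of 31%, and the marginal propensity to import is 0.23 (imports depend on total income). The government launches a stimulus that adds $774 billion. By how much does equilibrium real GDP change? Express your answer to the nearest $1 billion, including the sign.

+$1,280 billion

MPC = 1 − MPS = 1 − 0.094 = 0.906.
Expenditure multiplier = 1/(1 − c(1−t) + m) = 1/(1 − 0.906×0.69 + 0.23) = 1/0.60486 ≈ 1.653.
ΔY = k × ΔG = (+$774 billion) / 0.60486 ≈ +$1,280 billion.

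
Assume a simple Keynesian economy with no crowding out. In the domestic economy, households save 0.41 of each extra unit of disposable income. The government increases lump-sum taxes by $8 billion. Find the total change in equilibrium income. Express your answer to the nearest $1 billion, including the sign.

−$12 billion

MPC = 1 − MPS = 1 − 0.41 = 0.59.
A lump-sum tax change of +$8 billion shifts disposable income by −$8 billion; first-round consumption changes by −c × ΔT = −0.59 × (+$8 billion) = −$4.72 billion.
Expenditure multiplier = 1/(1 − MPC) = 1/(1 − 0.59) = 1/0.41 ≈ 2.439.
The tax multiplier is −c × k ≈ −1.439, so ΔY = k × (−c·ΔT) = (−$4.72 billion) / 0.41 ≈ −$12 billion.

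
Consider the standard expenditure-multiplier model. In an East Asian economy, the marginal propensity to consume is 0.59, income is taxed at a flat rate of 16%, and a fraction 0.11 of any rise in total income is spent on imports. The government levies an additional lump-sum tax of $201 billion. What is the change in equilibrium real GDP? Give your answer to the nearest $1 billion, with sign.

A lump-sum tax change of +$201 billion shifts disposable income by −$201 billion; first-round consumption changes by −c × ΔT = −0.59 × (+$201 billion) = −$118.59 billion.
Expenditure multiplier = 1/(1 − c(1−t) + m) = 1/(1 − 0.59×0.84 + 0.11) = 1/0.6144 ≈ 1.628.
The tax multiplier is −c × k ≈ −0.96, so ΔY = k × (−c·ΔT) = (−$118.59 billion) / 0.6144 ≈ −$193 billion.

−$193 billion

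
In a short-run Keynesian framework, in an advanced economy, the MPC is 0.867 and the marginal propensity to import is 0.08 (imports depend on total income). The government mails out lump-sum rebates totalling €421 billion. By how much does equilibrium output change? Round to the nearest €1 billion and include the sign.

A lump-sum tax change of −€421 billion shifts disposable income by +€421 billion; first-round consumption changes by −c × ΔT = −0.867 × (−€421 billion) = +€365.007 billion.
Expenditure multiplier = 1/(1 − c + m) = 1/(1 − 0.867 + 0.08) = 1/0.213 ≈ 4.695.
The tax multiplier is −c × k ≈ −4.07, so ΔY = k × (−c·ΔT) = (+€365.007 billion) / 0.213 ≈ +€1,714 billion.

+€1,714 billion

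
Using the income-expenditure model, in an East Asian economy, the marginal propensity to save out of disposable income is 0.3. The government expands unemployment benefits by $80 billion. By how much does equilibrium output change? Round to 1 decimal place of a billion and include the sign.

MPC = 1 − MPS = 1 − 0.3 = 0.7.
The transfer change shifts disposable income by +$80 billion, so first-round consumption changes by c·ΔTR = 0.7 × (+$80 billion) = +$56 billion.
Expenditure multiplier = 1/(1 − MPC) = 1/(1 − 0.7) = 1/0.3 ≈ 3.333.
The transfer multiplier is c × k ≈ 2.333, so ΔY = k × (c·ΔTR) = (+$56 billion) / 0.3 ≈ +$186.7 billion.

+$186.7 billion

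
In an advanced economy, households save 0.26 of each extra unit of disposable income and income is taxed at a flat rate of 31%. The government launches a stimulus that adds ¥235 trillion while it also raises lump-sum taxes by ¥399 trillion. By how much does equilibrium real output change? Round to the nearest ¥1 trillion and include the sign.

MPC = 1 − MPS = 1 − 0.26 = 0.74.
Expenditure multiplier = 1/(1 − c(1−t)) = 1/(1 − 0.74×0.69) = 1/0.4894 ≈ 2.043.
ΔG contributes k·ΔG = (+¥235 trillion) / 0.4894 ≈ +¥480.2 trillion.
ΔT of +¥399 trillion changes first-round spending by −c·ΔT = −¥295.26 trillion, contributing k·(−c·ΔT) = (−¥295.26 trillion) / 0.4894 ≈ −¥603.3 trillion.
Net ΔY = k(ΔG − c·ΔT) = (−¥60.26 trillion) / 0.4894 ≈ −¥123 trillion.

−¥123 trillion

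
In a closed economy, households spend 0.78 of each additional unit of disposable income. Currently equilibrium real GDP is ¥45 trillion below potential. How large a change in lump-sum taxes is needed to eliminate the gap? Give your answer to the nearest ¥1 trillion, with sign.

−¥13 trillion

Spending multiplier = 1/(1 − MPC) = 1/(1 − 0.78) = 1/0.22 ≈ 4.545.
Tax multiplier = −c·k = −0.78/0.22 ≈ −3.545. Need ΔY = +¥45 trillion, so ΔT = ΔY/(−c·k) = −(+¥45 trillion) × 0.22 / 0.78 ≈ −¥13 trillion.
The government should cut lump-sum taxes by ¥13 trillion.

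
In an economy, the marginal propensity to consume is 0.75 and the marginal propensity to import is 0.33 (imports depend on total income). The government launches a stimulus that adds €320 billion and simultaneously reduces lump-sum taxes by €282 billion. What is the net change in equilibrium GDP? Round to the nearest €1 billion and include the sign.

+€916 billion

Expenditure multiplier = 1/(1 − c + m) = 1/(1 − 0.75 + 0.33) = 1/0.58 ≈ 1.724.
ΔG contributes k·ΔG = (+€320 billion) / 0.58 ≈ +€551.7 billion.
ΔT of −€282 billion changes first-round spending by −c·ΔT = +€211.5 billion, contributing k·(−c·ΔT) = (+€211.5 billion) / 0.58 ≈ +€364.7 billion.
Net ΔY = k(ΔG − c·ΔT) = (+€531.5 billion) / 0.58 ≈ +€916 billion.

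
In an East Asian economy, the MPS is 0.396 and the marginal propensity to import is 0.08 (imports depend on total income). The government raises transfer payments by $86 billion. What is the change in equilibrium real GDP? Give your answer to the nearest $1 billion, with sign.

+$109 billion

MPC = 1 − MPS = 1 − 0.396 = 0.604.
The transfer change shifts disposable income by +$86 billion, so first-round consumption changes by c·ΔTR = 0.604 × (+$86 billion) = +$51.944 billion.
Expenditure multiplier = 1/(1 − c + m) = 1/(1 − 0.604 + 0.08) = 1/0.476 ≈ 2.101.
The transfer multiplier is c × k ≈ 1.269, so ΔY = k × (c·ΔTR) = (+$51.944 billion) / 0.476 ≈ +$109 billion.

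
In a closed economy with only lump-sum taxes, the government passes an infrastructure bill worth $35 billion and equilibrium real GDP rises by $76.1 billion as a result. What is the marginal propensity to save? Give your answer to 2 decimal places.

0.46

Implied spending multiplier k = ΔY/ΔG = 76.1/35 ≈ 2.1743.
Since k = 1/(1 − MPC), MPC = 1 − 1/k = 1 − ΔG/ΔY = 1 − 35/76.1 ≈ 0.54.
MPS = 1 − MPC = 0.46.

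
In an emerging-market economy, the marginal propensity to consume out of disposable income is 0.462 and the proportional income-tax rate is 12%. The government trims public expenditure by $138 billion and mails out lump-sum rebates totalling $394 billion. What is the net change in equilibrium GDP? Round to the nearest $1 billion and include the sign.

Expenditure multiplier = 1/(1 − c(1−t)) = 1/(1 − 0.462×0.88) = 1/0.59344 ≈ 1.685.
ΔG contributes k·ΔG = (−$138 billion) / 0.59344 ≈ −$232.5 billion.
ΔT of −$394 billion changes first-round spending by −c·ΔT = +$182.028 billion, contributing k·(−c·ΔT) = (+$182.028 billion) / 0.59344 ≈ +$306.7 billion.
Net ΔY = k(ΔG − c·ΔT) = (+$44.028 billion) / 0.59344 ≈ +$74 billion.

+$74 billion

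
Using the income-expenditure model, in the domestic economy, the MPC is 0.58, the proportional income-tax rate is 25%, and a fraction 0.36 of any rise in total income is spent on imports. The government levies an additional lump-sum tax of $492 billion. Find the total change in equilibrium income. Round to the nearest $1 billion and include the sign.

−$308 billion

A lump-sum tax change of +$492 billion shifts disposable income by −$492 billion; first-round consumption changes by −c × ΔT = −0.58 × (+$492 billion) = −$285.36 billion.
Expenditure multiplier = 1/(1 − c(1−t) + m) = 1/(1 − 0.58×0.75 + 0.36) = 1/0.925 ≈ 1.081.
The tax multiplier is −c × k ≈ −0.627, so ΔY = k × (−c·ΔT) = (−$285.36 billion) / 0.925 ≈ −$308 billion.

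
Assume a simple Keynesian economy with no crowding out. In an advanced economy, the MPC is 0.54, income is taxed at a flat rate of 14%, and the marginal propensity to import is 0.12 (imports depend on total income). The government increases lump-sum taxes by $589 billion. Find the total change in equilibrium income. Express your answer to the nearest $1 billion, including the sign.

−$485 billion

A lump-sum tax change of +$589 billion shifts disposable income by −$589 billion; first-round consumption changes by −c × ΔT = −0.54 × (+$589 billion) = −$318.06 billion.
Expenditure multiplier = 1/(1 − c(1−t) + m) = 1/(1 − 0.54×0.86 + 0.12) = 1/0.6556 ≈ 1.525.
The tax multiplier is −c × k ≈ −0.824, so ΔY = k × (−c·ΔT) = (−$318.06 billion) / 0.6556 ≈ −$485 billion.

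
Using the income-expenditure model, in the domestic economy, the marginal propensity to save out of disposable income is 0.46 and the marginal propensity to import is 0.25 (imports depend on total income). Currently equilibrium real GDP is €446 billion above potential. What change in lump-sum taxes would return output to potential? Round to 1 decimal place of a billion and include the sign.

+€586.4 billion

MPC = 1 − MPS = 1 − 0.46 = 0.54.
Spending multiplier = 1/(1 − c + m) = 1/(1 − 0.54 + 0.25) = 1/0.71 ≈ 1.408.
Tax multiplier = −c·k = −0.54/0.71 ≈ −0.761. Need ΔY = −€446 billion, so ΔT = ΔY/(−c·k) = −(−€446 billion) × 0.71 / 0.54 ≈ +€586.4 billion.
The government should raise lump-sum taxes by €586.4 billion.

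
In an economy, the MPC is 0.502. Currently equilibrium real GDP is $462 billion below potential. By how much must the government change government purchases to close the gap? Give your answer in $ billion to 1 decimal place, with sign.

+$230.1 billion

Spending multiplier = 1/(1 − MPC) = 1/(1 − 0.502) = 1/0.498 ≈ 2.008.
Need ΔY = +$462 billion, so ΔG = ΔY/k = (+$462 billion) × 0.498 ≈ +$230.1 billion.
The government should increase government purchases by $230.1 billion.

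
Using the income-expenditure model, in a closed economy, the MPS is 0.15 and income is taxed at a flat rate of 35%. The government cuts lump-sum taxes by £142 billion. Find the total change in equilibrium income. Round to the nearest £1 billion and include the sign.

+£270 billion

MPC = 1 − MPS = 1 − 0.15 = 0.85.
A lump-sum tax change of −£142 billion shifts disposable income by +£142 billion; first-round consumption changes by −c × ΔT = −0.85 × (−£142 billion) = +£120.7 billion.
Expenditure multiplier = 1/(1 − c(1−t)) = 1/(1 − 0.85×0.65) = 1/0.4475 ≈ 2.235.
The tax multiplier is −c × k ≈ −1.899, so ΔY = k × (−c·ΔT) = (+£120.7 billion) / 0.4475 ≈ +£270 billion.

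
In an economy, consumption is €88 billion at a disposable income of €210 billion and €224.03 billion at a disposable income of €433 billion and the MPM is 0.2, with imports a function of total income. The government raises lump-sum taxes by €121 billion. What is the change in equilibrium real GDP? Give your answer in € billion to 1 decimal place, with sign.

−€125.1 billion

MPC = ΔC/ΔYd = (224.03 − 88)/(433 − 210) = 136.03/223 = 0.61.
A lump-sum tax change of +€121 billion shifts disposable income by −€121 billion; first-round consumption changes by −c × ΔT = −0.61 × (+€121 billion) = −€73.81 billion.
Expenditure multiplier = 1/(1 − c + m) = 1/(1 − 0.61 + 0.2) = 1/0.59 ≈ 1.695.
The tax multiplier is −c × k ≈ −1.034, so ΔY = k × (−c·ΔT) = (−€73.81 billion) / 0.59 ≈ −€125.1 billion.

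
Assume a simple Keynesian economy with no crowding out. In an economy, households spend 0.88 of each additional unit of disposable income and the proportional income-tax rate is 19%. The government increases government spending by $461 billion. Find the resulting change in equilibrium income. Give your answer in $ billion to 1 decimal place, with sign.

Spending multiplier = 1/(1 − c(1−t)) = 1/(1 − 0.88×0.81) = 1/0.2872 ≈ 3.482.
ΔY = k × ΔG = (+$461 billion) / 0.2872 ≈ +$1,605.2 billion.

+$1,605.2 billion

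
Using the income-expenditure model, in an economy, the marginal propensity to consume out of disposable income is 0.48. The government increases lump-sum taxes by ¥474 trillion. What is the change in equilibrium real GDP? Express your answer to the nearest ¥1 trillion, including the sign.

−¥438 trillion

A lump-sum tax change of +¥474 trillion shifts disposable income by −¥474 trillion; first-round consumption changes by −c × ΔT = −0.48 × (+¥474 trillion) = −¥227.52 trillion.
Expenditure multiplier = 1/(1 − MPC) = 1/(1 − 0.48) = 1/0.52 ≈ 1.923.
The tax multiplier is −c × k ≈ −0.923, so ΔY = k × (−c·ΔT) = (−¥227.52 trillion) / 0.52 ≈ −¥438 trillion.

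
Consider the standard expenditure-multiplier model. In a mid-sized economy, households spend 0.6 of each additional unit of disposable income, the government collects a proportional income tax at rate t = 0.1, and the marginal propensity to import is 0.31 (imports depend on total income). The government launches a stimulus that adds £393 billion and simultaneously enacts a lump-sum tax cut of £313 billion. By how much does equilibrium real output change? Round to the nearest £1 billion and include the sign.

Expenditure multiplier = 1/(1 − c(1−t) + m) = 1/(1 − 0.6×0.9 + 0.31) = 1/0.77 ≈ 1.299.
ΔG contributes k·ΔG = (+£393 billion) / 0.77 ≈ +£510.4 billion.
ΔT of −£313 billion changes first-round spending by −c·ΔT = +£187.8 billion, contributing k·(−c·ΔT) = (+£187.8 billion) / 0.77 ≈ +£243.9 billion.
Net ΔY = k(ΔG − c·ΔT) = (+£580.8 billion) / 0.77 ≈ +£754 billion.

+£754 billion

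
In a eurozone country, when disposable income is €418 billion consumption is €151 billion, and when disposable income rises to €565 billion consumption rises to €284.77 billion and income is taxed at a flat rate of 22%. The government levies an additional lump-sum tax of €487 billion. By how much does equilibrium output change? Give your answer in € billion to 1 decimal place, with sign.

−€1,527.1 billion

MPC = ΔC/ΔYd = (284.77 − 151)/(565 − 418) = 133.77/147 = 0.91.
A lump-sum tax change of +€487 billion shifts disposable income by −€487 billion; first-round consumption changes by −c × ΔT = −0.91 × (+€487 billion) = −€443.17 billion.
Expenditure multiplier = 1/(1 − c(1−t)) = 1/(1 − 0.91×0.78) = 1/0.2902 ≈ 3.446.
The tax multiplier is −c × k ≈ −3.136, so ΔY = k × (−c·ΔT) = (−€443.17 billion) / 0.2902 ≈ −€1,527.1 billion.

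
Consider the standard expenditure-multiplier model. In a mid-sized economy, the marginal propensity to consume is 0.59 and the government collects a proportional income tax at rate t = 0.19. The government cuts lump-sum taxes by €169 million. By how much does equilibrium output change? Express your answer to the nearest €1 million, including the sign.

A lump-sum tax change of −€169 million shifts disposable income by +€169 million; first-round consumption changes by −c × ΔT = −0.59 × (−€169 million) = +€99.71 million.
Expenditure multiplier = 1/(1 − c(1−t)) = 1/(1 − 0.59×0.81) = 1/0.5221 ≈ 1.915.
The tax multiplier is −c × k ≈ −1.13, so ΔY = k × (−c·ΔT) = (+€99.71 million) / 0.5221 ≈ +€191 million.

+€191 million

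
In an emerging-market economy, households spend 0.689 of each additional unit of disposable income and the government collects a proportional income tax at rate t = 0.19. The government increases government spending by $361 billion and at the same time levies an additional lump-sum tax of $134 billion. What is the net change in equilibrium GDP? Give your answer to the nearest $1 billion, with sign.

+$608 billion

Expenditure multiplier = 1/(1 − c(1−t)) = 1/(1 − 0.689×0.81) = 1/0.44191 ≈ 2.263.
ΔG contributes k·ΔG = (+$361 billion) / 0.44191 ≈ +$816.9 billion.
ΔT of +$134 billion changes first-round spending by −c·ΔT = −$92.326 billion, contributing k·(−c·ΔT) = (−$92.326 billion) / 0.44191 ≈ −$208.9 billion.
Net ΔY = k(ΔG − c·ΔT) = (+$268.674 billion) / 0.44191 ≈ +$608 billion.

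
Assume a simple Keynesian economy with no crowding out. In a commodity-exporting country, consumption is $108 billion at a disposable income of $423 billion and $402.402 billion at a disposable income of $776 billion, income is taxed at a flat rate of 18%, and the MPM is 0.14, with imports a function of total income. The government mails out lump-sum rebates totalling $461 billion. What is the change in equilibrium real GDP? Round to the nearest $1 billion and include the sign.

+$843 billion

MPC = ΔC/ΔYd = (402.402 − 108)/(776 − 423) = 294.402/353 = 0.834.
A lump-sum tax change of −$461 billion shifts disposable income by +$461 billion; first-round consumption changes by −c × ΔT = −0.834 × (−$461 billion) = +$384.474 billion.
Expenditure multiplier = 1/(1 − c(1−t) + m) = 1/(1 − 0.834×0.82 + 0.14) = 1/0.45612 ≈ 2.192.
The tax multiplier is −c × k ≈ −1.828, so ΔY = k × (−c·ΔT) = (+$384.474 billion) / 0.45612 ≈ +$843 billion.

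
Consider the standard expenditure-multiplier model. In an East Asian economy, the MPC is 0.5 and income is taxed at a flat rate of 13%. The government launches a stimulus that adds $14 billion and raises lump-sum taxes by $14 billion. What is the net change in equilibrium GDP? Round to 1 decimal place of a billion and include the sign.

Expenditure multiplier = 1/(1 − c(1−t)) = 1/(1 − 0.5×0.87) = 1/0.565 ≈ 1.77.
ΔG contributes k·ΔG = (+$14 billion) / 0.565 ≈ +$24.8 billion.
ΔT of +$14 billion changes first-round spending by −c·ΔT = −$7 billion, contributing k·(−c·ΔT) = (−$7 billion) / 0.565 ≈ −$12.4 billion.
Net ΔY = k(ΔG − c·ΔT) = (+$7 billion) / 0.565 ≈ +$12.4 billion.

+$12.4 billion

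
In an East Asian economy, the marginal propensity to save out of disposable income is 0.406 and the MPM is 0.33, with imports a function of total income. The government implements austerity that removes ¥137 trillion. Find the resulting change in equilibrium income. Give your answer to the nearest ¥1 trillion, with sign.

MPC = 1 − MPS = 1 − 0.406 = 0.594.
Spending multiplier = 1/(1 − c + m) = 1/(1 − 0.594 + 0.33) = 1/0.736 ≈ 1.359.
ΔY = k × ΔG = (−¥137 trillion) / 0.736 ≈ −¥186 trillion.

−¥186 trillion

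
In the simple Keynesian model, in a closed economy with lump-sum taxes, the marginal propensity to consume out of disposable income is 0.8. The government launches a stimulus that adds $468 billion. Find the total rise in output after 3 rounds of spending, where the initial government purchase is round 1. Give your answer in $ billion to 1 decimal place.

Round 1 adds ΔG = $468 billion; each later round is MPC = 0.8 times the previous.
After 3 rounds: 468 + 374.4 + 299.52 = ΔG·(1 − c^3)/(1 − c) = 468 × (1 − 0.512)/0.2 ≈ $1,141.9 billion.

$1,141.9 billion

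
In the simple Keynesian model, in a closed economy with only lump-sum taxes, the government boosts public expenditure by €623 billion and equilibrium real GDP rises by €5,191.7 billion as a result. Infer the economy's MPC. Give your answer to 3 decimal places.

0.880

Implied spending multiplier k = ΔY/ΔG = 5,191.7/623 ≈ 8.3334.
Since k = 1/(1 − MPC), MPC = 1 − 1/k = 1 − ΔG/ΔY = 1 − 623/5,191.7 ≈ 0.880.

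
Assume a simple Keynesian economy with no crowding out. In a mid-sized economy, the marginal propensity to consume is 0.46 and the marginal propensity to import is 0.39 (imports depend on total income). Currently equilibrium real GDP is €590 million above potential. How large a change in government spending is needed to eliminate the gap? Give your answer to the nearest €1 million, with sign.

−€549 million

Spending multiplier = 1/(1 − c + m) = 1/(1 − 0.46 + 0.39) = 1/0.93 ≈ 1.075.
Need ΔY = −€590 million, so ΔG = ΔY/k = (−€590 million) × 0.93 ≈ −€549 million.
The government should cut government spending by €549 million.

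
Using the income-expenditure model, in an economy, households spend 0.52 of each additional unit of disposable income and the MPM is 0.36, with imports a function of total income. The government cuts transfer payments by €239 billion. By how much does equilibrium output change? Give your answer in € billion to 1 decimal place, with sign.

The transfer change shifts disposable income by −€239 billion, so first-round consumption changes by c·ΔTR = 0.52 × (−€239 billion) = −€124.28 billion.
Expenditure multiplier = 1/(1 − c + m) = 1/(1 − 0.52 + 0.36) = 1/0.84 ≈ 1.19.
The transfer multiplier is c × k ≈ 0.619, so ΔY = k × (c·ΔTR) = (−€124.28 billion) / 0.84 ≈ −€148 billion.

−€148.0 billion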